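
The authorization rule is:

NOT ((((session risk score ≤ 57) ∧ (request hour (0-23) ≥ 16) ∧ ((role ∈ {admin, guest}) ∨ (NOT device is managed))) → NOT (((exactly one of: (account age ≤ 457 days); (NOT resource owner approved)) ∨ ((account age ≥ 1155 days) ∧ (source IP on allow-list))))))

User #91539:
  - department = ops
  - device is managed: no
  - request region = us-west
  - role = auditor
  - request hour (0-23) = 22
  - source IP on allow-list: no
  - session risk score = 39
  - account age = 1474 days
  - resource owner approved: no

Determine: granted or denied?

Atomic conditions:
  session risk score ≤ 57: 39 ≤ 57 is true
  request hour (0-23) ≥ 16: 22 ≥ 16 is true
  role ∈ {admin, guest}: auditor is not in the set → false
  NOT device is managed: no → true
  account age ≤ 457 days: 1474 ≤ 457 is false
  NOT resource owner approved: no → true
  account age ≥ 1155 days: 1474 ≥ 1155 is true
  source IP on allow-list: no → false
Combine:
[1.1.3] false OR true = true
[1.1] true AND true AND true = true
[1.2.1.1] exactly-one(false, true) = true
[1.2.1.2] true AND false = false
[1.2.1] true OR false = true
[1.2] NOT true = false
[1] true → false = false
[root] NOT false = true
Overall: true → granted

Granted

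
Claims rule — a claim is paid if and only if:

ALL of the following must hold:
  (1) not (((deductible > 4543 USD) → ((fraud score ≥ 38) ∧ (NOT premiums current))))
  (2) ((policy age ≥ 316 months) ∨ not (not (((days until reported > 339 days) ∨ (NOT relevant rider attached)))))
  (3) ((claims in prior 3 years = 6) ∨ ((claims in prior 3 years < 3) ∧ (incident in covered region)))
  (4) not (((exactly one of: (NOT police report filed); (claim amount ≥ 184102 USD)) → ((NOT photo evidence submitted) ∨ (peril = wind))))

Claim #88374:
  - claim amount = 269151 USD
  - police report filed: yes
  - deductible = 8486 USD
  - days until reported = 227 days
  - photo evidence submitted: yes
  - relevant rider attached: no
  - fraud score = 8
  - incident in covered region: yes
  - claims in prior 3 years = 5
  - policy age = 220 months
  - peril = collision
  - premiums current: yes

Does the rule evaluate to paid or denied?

Atomic conditions:
  deductible > 4543 USD: 8486 > 4543 is true
  fraud score ≥ 38: 8 ≥ 38 is false
  NOT premiums current: yes → false
  policy age ≥ 316 months: 220 ≥ 316 is false
  days until reported > 339 days: 227 > 339 is false
  NOT relevant rider attached: no → true
  claims in prior 3 years = 6: 5 == 6 is false
  claims in prior 3 years < 3: 5 < 3 is false
  incident in covered region: yes → true
  NOT police report filed: yes → false
  claim amount ≥ 184102 USD: 269151 ≥ 184102 is true
  NOT photo evidence submitted: yes → false
  peril = wind: collision == wind is false
Combine:
[1.1.2] false AND false = false
[1.1] true → false = false
[1] NOT false = true
[2.2.1.1] false OR true = true
[2.2.1] NOT true = false
[2.2] NOT false = true
[2] false OR true = true
[3.2] false AND true = false
[3] false OR false = false
[4.1.1] exactly-one(false, true) = true
[4.1.2] false OR false = false
[4.1] true → false = false
[4] NOT false = true
[root] true AND true AND false AND true = false
Overall: false → denied

Denied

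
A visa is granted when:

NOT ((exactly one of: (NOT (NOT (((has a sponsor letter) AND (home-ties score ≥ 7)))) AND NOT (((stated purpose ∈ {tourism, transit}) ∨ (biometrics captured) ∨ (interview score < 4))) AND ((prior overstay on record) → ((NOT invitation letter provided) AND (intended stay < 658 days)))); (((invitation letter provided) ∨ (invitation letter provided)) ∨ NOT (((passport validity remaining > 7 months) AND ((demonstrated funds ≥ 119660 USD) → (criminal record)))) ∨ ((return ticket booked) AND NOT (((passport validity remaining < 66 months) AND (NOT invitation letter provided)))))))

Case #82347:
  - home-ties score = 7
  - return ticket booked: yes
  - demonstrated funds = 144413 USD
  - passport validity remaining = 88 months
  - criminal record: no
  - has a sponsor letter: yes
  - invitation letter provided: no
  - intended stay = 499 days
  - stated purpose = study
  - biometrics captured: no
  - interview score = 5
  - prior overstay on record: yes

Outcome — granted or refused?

Granted

Atomic conditions:
  has a sponsor letter: yes → true
  home-ties score ≥ 7: 7 ≥ 7 is true
  stated purpose ∈ {tourism, transit}: study is not in the set → false
  biometrics captured: no → false
  interview score < 4: 5 < 4 is false
  prior overstay on record: yes → true
  NOT invitation letter provided: no → true
  intended stay < 658 days: 499 < 658 is true
  invitation letter provided: no → false
  passport validity remaining > 7 months: 88 > 7 is true
  demonstrated funds ≥ 119660 USD: 144413 ≥ 119660 is true
  criminal record: no → false
  return ticket booked: yes → true
  passport validity remaining < 66 months: 88 < 66 is false
Combine:
[1.1.1.1.1] true AND true = true
[1.1.1.1] NOT true = false
[1.1.1] NOT false = true
[1.1.2.1] false OR false OR false = false
[1.1.2] NOT false = true
[1.1.3.2] true AND true = true
[1.1.3] true → true = true
[1.1] true AND true AND true = true
[1.2.1] false OR false = false
[1.2.2.1.2] true → false = false
[1.2.2.1] true AND false = false
[1.2.2] NOT false = true
[1.2.3.2.1] false AND true = false
[1.2.3.2] NOT false = true
[1.2.3] true AND true = true
[1.2] false OR true OR true = true
[1] exactly-one(true, true) = false
[root] NOT false = true
Overall: true → granted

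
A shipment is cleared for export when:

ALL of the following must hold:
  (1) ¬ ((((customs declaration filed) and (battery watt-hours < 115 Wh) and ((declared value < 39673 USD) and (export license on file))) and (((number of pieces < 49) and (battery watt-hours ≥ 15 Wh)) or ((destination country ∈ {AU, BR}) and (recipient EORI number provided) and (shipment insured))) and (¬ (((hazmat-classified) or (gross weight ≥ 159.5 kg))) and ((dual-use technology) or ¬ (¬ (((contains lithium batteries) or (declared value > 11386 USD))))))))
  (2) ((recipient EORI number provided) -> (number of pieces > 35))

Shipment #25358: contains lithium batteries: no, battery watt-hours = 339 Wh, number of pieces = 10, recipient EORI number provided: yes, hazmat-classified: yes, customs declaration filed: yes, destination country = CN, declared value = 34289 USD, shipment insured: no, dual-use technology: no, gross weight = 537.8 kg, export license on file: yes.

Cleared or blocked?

Atomic conditions:
  customs declaration filed: yes → true
  battery watt-hours < 115 Wh: 339 < 115 is false
  declared value < 39673 USD: 34289 < 39673 is true
  export license on file: yes → true
  number of pieces < 49: 10 < 49 is true
  battery watt-hours ≥ 15 Wh: 339 ≥ 15 is true
  destination country ∈ {AU, BR}: CN is not in the set → false
  recipient EORI number provided: yes → true
  shipment insured: no → false
  hazmat-classified: yes → true
  gross weight ≥ 159.5 kg: 537.8 ≥ 159.5 is true
  dual-use technology: no → false
  contains lithium batteries: no → false
  declared value > 11386 USD: 34289 > 11386 is true
  number of pieces > 35: 10 > 35 is false
Combine:
[1.1.1.3] true AND true = true
[1.1.1] true AND false AND true = false
[1.1.2.1] true AND true = true
[1.1.2.2] false AND true AND false = false
[1.1.2] true OR false = true
[1.1.3.1.1] true OR true = true
[1.1.3.1] NOT true = false
[1.1.3.2.2.1.1] false OR true = true
[1.1.3.2.2.1] NOT true = false
[1.1.3.2.2] NOT false = true
[1.1.3.2] false OR true = true
[1.1.3] false AND true = false
[1.1] false AND true AND false = false
[1] NOT false = true
[2] true → false = false
[root] true AND false = false
Overall: false → blocked

Blocked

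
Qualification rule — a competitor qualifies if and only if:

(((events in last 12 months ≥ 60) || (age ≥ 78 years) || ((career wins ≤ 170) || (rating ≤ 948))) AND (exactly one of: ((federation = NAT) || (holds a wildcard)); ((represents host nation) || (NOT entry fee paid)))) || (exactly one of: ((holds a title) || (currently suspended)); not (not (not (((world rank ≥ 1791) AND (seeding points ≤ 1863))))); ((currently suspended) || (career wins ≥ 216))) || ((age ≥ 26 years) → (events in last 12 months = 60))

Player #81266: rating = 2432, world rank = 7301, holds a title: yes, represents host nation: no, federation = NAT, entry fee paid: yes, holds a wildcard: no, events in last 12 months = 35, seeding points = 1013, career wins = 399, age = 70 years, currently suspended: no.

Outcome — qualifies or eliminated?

Eliminated

Atomic conditions:
  events in last 12 months ≥ 60: 35 ≥ 60 is false
  age ≥ 78 years: 70 ≥ 78 is false
  career wins ≤ 170: 399 ≤ 170 is false
  rating ≤ 948: 2432 ≤ 948 is false
  federation = NAT: NAT == NAT is true
  holds a wildcard: no → false
  represents host nation: no → false
  NOT entry fee paid: yes → false
  holds a title: yes → true
  currently suspended: no → false
  world rank ≥ 1791: 7301 ≥ 1791 is true
  seeding points ≤ 1863: 1013 ≤ 1863 is true
  career wins ≥ 216: 399 ≥ 216 is true
  age ≥ 26 years: 70 ≥ 26 is true
  events in last 12 months = 60: 35 == 60 is false
Combine:
[1.1.3] false OR false = false
[1.1] false OR false OR false = false
[1.2.1] true OR false = true
[1.2.2] false OR false = false
[1.2] exactly-one(true, false) = true
[1] false AND true = false
[2.1] true OR false = true
[2.2.1.1.1] true AND true = true
[2.2.1.1] NOT true = false
[2.2.1] NOT false = true
[2.2] NOT true = false
[2.3] false OR true = true
[2] exactly-one(true, false, true) = false
[3] true → false = false
[root] false OR false OR false = false
Overall: false → eliminated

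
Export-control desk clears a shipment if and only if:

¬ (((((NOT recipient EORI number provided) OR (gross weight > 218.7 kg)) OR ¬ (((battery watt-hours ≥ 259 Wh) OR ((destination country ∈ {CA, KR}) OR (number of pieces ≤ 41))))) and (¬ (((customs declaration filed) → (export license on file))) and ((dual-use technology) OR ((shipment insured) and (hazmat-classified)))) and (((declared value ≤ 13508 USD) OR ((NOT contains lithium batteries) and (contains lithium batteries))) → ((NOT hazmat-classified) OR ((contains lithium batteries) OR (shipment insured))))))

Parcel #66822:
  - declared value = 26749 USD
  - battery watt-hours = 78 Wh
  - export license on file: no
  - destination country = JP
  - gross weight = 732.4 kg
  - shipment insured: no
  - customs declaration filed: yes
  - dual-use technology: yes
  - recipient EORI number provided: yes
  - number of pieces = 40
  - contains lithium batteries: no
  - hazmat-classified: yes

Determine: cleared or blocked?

Atomic conditions:
  NOT recipient EORI number provided: yes → false
  gross weight > 218.7 kg: 732.4 > 218.7 is true
  battery watt-hours ≥ 259 Wh: 78 ≥ 259 is false
  destination country ∈ {CA, KR}: JP is not in the set → false
  number of pieces ≤ 41: 40 ≤ 41 is true
  customs declaration filed: yes → true
  export license on file: no → false
  dual-use technology: yes → true
  shipment insured: no → false
  hazmat-classified: yes → true
  declared value ≤ 13508 USD: 26749 ≤ 13508 is false
  NOT contains lithium batteries: no → true
  contains lithium batteries: no → false
  NOT hazmat-classified: yes → false
Combine:
[1.1.1] false OR true = true
[1.1.2.1.2] false OR true = true
[1.1.2.1] false OR true = true
[1.1.2] NOT true = false
[1.1] true OR false = true
[1.2.1.1] true → false = false
[1.2.1] NOT false = true
[1.2.2.2] false AND true = false
[1.2.2] true OR false = true
[1.2] true AND true = true
[1.3.1.2] true AND false = false
[1.3.1] false OR false = false
[1.3.2.2] false OR false = false
[1.3.2] false OR false = false
[1.3] false → false (antecedent false ⇒ implication holds) = true
[1] true AND true AND true = true
[root] NOT true = false
Overall: false → blocked

Blocked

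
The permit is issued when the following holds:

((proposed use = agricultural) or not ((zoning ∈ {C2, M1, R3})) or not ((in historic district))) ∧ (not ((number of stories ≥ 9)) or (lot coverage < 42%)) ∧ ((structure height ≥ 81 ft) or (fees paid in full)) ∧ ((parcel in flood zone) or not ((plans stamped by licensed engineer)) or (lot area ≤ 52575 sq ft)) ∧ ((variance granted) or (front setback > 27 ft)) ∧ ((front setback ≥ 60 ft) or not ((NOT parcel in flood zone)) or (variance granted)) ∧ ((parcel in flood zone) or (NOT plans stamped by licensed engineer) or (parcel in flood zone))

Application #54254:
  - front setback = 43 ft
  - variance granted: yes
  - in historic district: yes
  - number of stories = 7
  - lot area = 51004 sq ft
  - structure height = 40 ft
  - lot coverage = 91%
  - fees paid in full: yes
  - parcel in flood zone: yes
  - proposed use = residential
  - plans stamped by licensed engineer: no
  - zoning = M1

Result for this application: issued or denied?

Atomic conditions:
  proposed use = agricultural: residential == agricultural is false
  zoning ∈ {C2, M1, R3}: M1 is in the set → true
  in historic district: yes → true
  number of stories ≥ 9: 7 ≥ 9 is false
  lot coverage < 42%: 91 < 42 is false
  structure height ≥ 81 ft: 40 ≥ 81 is false
  fees paid in full: yes → true
  parcel in flood zone: yes → true
  plans stamped by licensed engineer: no → false
  lot area ≤ 52575 sq ft: 51004 ≤ 52575 is true
  variance granted: yes → true
  front setback > 27 ft: 43 > 27 is true
  front setback ≥ 60 ft: 43 ≥ 60 is false
  NOT parcel in flood zone: yes → false
  NOT plans stamped by licensed engineer: no → true
Combine:
[1.2] NOT true = false
[1.3] NOT true = false
[1] false OR false OR false = false
[2.1] NOT false = true
[2] true OR false = true
[3] false OR true = true
[4.2] NOT false = true
[4] true OR true OR true = true
[5] true OR true = true
[6.2] NOT false = true
[6] false OR true OR true = true
[7] true OR true OR true = true
[root] false AND true AND true AND true AND true AND true AND true = false
Overall: false → denied

Denied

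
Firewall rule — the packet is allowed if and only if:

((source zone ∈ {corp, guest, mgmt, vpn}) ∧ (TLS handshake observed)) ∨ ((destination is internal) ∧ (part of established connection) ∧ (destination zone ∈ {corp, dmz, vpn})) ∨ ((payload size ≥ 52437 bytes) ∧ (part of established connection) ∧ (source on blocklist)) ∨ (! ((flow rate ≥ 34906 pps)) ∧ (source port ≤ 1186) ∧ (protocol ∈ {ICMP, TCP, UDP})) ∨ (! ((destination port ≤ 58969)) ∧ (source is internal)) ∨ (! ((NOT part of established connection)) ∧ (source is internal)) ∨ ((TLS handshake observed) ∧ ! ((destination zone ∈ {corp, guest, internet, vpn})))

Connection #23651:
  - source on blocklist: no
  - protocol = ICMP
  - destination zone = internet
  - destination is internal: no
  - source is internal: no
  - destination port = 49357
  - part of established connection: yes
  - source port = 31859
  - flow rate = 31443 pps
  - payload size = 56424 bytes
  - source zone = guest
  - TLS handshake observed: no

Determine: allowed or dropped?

Atomic conditions:
  source zone ∈ {corp, guest, mgmt, vpn}: guest is in the set → true
  TLS handshake observed: no → false
  destination is internal: no → false
  part of established connection: yes → true
  destination zone ∈ {corp, dmz, vpn}: internet is not in the set → false
  payload size ≥ 52437 bytes: 56424 ≥ 52437 is true
  source on blocklist: no → false
  flow rate ≥ 34906 pps: 31443 ≥ 34906 is false
  source port ≤ 1186: 31859 ≤ 1186 is false
  protocol ∈ {ICMP, TCP, UDP}: ICMP is in the set → true
  destination port ≤ 58969: 49357 ≤ 58969 is true
  source is internal: no → false
  NOT part of established connection: yes → false
  destination zone ∈ {corp, guest, internet, vpn}: internet is in the set → true
Combine:
[1] true AND false = false
[2] false AND true AND false = false
[3] true AND true AND false = false
[4.1] NOT false = true
[4] true AND false AND true = false
[5.1] NOT true = false
[5] false AND false = false
[6.1] NOT false = true
[6] true AND false = false
[7.2] NOT true = false
[7] false AND false = false
[root] false OR false OR false OR false OR false OR false OR false = false
Overall: false → dropped

Dropped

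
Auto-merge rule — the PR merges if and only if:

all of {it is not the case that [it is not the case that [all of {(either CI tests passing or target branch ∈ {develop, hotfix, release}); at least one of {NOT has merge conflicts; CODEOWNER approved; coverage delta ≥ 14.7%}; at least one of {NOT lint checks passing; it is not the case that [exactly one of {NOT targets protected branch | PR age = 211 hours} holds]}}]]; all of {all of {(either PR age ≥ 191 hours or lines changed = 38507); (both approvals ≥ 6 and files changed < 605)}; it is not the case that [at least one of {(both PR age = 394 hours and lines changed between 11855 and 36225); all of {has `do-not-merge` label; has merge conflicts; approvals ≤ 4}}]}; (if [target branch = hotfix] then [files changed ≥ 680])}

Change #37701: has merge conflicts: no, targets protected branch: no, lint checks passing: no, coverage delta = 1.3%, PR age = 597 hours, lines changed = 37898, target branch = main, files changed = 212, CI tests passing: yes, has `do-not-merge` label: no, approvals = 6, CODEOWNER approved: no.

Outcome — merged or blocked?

Merged

Atomic conditions:
  CI tests passing: yes → true
  target branch ∈ {develop, hotfix, release}: main is not in the set → false
  NOT has merge conflicts: no → true
  CODEOWNER approved: no → false
  coverage delta ≥ 14.7%: 1.3 ≥ 14.7 is false
  NOT lint checks passing: no → true
  NOT targets protected branch: no → true
  PR age = 211 hours: 597 == 211 is false
  PR age ≥ 191 hours: 597 ≥ 191 is true
  lines changed = 38507: 37898 == 38507 is false
  approvals ≥ 6: 6 ≥ 6 is true
  files changed < 605: 212 < 605 is true
  PR age = 394 hours: 597 == 394 is false
  lines changed between 11855 and 36225: 37898 in [11855, 36225] is false
  has `do-not-merge` label: no → false
  has merge conflicts: no → false
  approvals ≤ 4: 6 ≤ 4 is false
  target branch = hotfix: main == hotfix is false
  files changed ≥ 680: 212 ≥ 680 is false
Combine:
[1.1.1.1] true OR false = true
[1.1.1.2] true OR false OR false = true
[1.1.1.3.2.1] exactly-one(true, false) = true
[1.1.1.3.2] NOT true = false
[1.1.1.3] true OR false = true
[1.1.1] true AND true AND true = true
[1.1] NOT true = false
[1] NOT false = true
[2.1.1] true OR false = true
[2.1.2] true AND true = true
[2.1] true AND true = true
[2.2.1.1] false AND false = false
[2.2.1.2] false AND false AND false = false
[2.2.1] false OR false = false
[2.2] NOT false = true
[2] true AND true = true
[3] false → false (antecedent false ⇒ implication holds) = true
[root] true AND true AND true = true
Overall: true → merged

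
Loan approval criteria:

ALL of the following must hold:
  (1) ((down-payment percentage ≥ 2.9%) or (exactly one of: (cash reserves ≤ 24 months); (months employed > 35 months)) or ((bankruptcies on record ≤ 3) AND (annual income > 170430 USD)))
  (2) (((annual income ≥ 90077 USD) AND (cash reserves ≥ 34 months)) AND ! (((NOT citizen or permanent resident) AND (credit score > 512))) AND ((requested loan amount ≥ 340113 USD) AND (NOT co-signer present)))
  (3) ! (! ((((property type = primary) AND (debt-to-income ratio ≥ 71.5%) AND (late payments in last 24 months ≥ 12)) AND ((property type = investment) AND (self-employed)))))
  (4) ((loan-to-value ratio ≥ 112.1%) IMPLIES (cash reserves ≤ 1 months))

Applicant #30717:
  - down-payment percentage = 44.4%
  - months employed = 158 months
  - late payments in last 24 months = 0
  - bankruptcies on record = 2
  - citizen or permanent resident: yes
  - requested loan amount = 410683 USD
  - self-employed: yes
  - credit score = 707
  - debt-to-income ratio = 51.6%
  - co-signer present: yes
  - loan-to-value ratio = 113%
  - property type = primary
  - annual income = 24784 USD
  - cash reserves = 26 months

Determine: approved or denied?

Atomic conditions:
  down-payment percentage ≥ 2.9%: 44.4 ≥ 2.9 is true
  cash reserves ≤ 24 months: 26 ≤ 24 is false
  months employed > 35 months: 158 > 35 is true
  bankruptcies on record ≤ 3: 2 ≤ 3 is true
  annual income > 170430 USD: 24784 > 170430 is false
  annual income ≥ 90077 USD: 24784 ≥ 90077 is false
  cash reserves ≥ 34 months: 26 ≥ 34 is false
  NOT citizen or permanent resident: yes → false
  credit score > 512: 707 > 512 is true
  requested loan amount ≥ 340113 USD: 410683 ≥ 340113 is true
  NOT co-signer present: yes → false
  property type = primary: primary == primary is true
  debt-to-income ratio ≥ 71.5%: 51.6 ≥ 71.5 is false
  late payments in last 24 months ≥ 12: 0 ≥ 12 is false
  property type = investment: primary == investment is false
  self-employed: yes → true
  loan-to-value ratio ≥ 112.1%: 113 ≥ 112.1 is true
  cash reserves ≤ 1 months: 26 ≤ 1 is false
Combine:
[1.2] exactly-one(false, true) = true
[1.3] true AND false = false
[1] true OR true OR false = true
[2.1] false AND false = false
[2.2.1] false AND true = false
[2.2] NOT false = true
[2.3] true AND false = false
[2] false AND true AND false = false
[3.1.1.1] true AND false AND false = false
[3.1.1.2] false AND true = false
[3.1.1] false AND false = false
[3.1] NOT false = true
[3] NOT true = false
[4] true → false = false
[root] true AND false AND false AND false = false
Overall: false → denied

Denied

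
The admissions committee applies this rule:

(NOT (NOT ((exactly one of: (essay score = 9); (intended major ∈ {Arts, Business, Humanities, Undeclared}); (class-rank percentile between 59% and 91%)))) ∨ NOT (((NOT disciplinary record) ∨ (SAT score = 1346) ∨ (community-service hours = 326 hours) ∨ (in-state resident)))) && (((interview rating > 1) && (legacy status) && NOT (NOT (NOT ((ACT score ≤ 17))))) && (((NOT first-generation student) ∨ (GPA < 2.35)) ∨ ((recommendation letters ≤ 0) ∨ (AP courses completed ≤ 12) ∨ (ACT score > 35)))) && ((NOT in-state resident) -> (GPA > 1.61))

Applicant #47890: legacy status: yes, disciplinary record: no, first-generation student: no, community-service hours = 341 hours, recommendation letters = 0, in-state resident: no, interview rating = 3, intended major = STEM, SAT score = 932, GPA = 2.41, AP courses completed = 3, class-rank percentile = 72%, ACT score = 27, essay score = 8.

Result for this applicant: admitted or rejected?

Admitted

Atomic conditions:
  essay score = 9: 8 == 9 is false
  intended major ∈ {Arts, Business, Humanities, Undeclared}: STEM is not in the set → false
  class-rank percentile between 59% and 91%: 72 in [59, 91] is true
  NOT disciplinary record: no → true
  SAT score = 1346: 932 == 1346 is false
  community-service hours = 326 hours: 341 == 326 is false
  in-state resident: no → false
  interview rating > 1: 3 > 1 is true
  legacy status: yes → true
  ACT score ≤ 17: 27 ≤ 17 is false
  NOT first-generation student: no → true
  GPA < 2.35: 2.41 < 2.35 is false
  recommendation letters ≤ 0: 0 ≤ 0 is true
  AP courses completed ≤ 12: 3 ≤ 12 is true
  ACT score > 35: 27 > 35 is false
  NOT in-state resident: no → true
  GPA > 1.61: 2.41 > 1.61 is true
Combine:
[1.1.1.1] exactly-one(false, false, true) = true
[1.1.1] NOT true = false
[1.1] NOT false = true
[1.2.1] true OR false OR false OR false = true
[1.2] NOT true = false
[1] true OR false = true
[2.1.3.1.1] NOT false = true
[2.1.3.1] NOT true = false
[2.1.3] NOT false = true
[2.1] true AND true AND true = true
[2.2.1] true OR false = true
[2.2.2] true OR true OR false = true
[2.2] true OR true = true
[2] true AND true = true
[3] true → true = true
[root] true AND true AND true = true
Overall: true → admitted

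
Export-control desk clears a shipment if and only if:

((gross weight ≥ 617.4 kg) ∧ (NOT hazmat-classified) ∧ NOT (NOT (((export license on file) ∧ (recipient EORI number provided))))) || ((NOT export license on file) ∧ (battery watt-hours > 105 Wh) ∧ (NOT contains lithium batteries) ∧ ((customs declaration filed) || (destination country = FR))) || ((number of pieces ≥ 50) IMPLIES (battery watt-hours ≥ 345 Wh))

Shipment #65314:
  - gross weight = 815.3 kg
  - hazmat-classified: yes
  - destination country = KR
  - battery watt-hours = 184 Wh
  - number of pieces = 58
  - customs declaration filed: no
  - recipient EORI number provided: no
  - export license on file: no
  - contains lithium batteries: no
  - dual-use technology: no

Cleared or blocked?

Blocked

Atomic conditions:
  gross weight ≥ 617.4 kg: 815.3 ≥ 617.4 is true
  NOT hazmat-classified: yes → false
  export license on file: no → false
  recipient EORI number provided: no → false
  NOT export license on file: no → true
  battery watt-hours > 105 Wh: 184 > 105 is true
  NOT contains lithium batteries: no → true
  customs declaration filed: no → false
  destination country = FR: KR == FR is false
  number of pieces ≥ 50: 58 ≥ 50 is true
  battery watt-hours ≥ 345 Wh: 184 ≥ 345 is false
Combine:
[1.3.1.1] false AND false = false
[1.3.1] NOT false = true
[1.3] NOT true = false
[1] true AND false AND false = false
[2.4] false OR false = false
[2] true AND true AND true AND false = false
[3] true → false = false
[root] false OR false OR false = false
Overall: false → blocked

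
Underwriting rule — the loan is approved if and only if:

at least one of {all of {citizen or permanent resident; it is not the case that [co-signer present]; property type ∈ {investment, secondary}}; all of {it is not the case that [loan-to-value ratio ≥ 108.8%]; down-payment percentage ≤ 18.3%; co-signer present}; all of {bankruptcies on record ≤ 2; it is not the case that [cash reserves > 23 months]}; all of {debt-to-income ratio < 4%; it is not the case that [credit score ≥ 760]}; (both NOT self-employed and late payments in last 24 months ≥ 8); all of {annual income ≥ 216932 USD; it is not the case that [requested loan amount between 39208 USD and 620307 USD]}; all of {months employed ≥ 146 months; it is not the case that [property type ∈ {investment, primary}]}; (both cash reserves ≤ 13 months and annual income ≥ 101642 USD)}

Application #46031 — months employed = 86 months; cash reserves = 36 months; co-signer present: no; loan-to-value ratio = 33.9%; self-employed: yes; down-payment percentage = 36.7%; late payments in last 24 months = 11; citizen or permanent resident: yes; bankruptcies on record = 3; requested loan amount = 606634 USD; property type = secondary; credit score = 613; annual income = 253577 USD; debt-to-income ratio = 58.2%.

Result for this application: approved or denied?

Atomic conditions:
  citizen or permanent resident: yes → true
  co-signer present: no → false
  property type ∈ {investment, secondary}: secondary is in the set → true
  loan-to-value ratio ≥ 108.8%: 33.9 ≥ 108.8 is false
  down-payment percentage ≤ 18.3%: 36.7 ≤ 18.3 is false
  bankruptcies on record ≤ 2: 3 ≤ 2 is false
  cash reserves > 23 months: 36 > 23 is true
  debt-to-income ratio < 4%: 58.2 < 4 is false
  credit score ≥ 760: 613 ≥ 760 is false
  NOT self-employed: yes → false
  late payments in last 24 months ≥ 8: 11 ≥ 8 is true
  annual income ≥ 216932 USD: 253577 ≥ 216932 is true
  requested loan amount between 39208 USD and 620307 USD: 606634 in [39208, 620307] is true
  months employed ≥ 146 months: 86 ≥ 146 is false
  property type ∈ {investment, primary}: secondary is not in the set → false
  cash reserves ≤ 13 months: 36 ≤ 13 is false
  annual income ≥ 101642 USD: 253577 ≥ 101642 is true
Combine:
[1.2] NOT false = true
[1] true AND true AND true = true
[2.1] NOT false = true
[2] true AND false AND false = false
[3.2] NOT true = false
[3] false AND false = false
[4.2] NOT false = true
[4] false AND true = false
[5] false AND true = false
[6.2] NOT true = false
[6] true AND false = false
[7.2] NOT false = true
[7] false AND true = false
[8] false AND true = false
[root] true OR false OR false OR false OR false OR false OR false OR false = true
Overall: true → approved

Approved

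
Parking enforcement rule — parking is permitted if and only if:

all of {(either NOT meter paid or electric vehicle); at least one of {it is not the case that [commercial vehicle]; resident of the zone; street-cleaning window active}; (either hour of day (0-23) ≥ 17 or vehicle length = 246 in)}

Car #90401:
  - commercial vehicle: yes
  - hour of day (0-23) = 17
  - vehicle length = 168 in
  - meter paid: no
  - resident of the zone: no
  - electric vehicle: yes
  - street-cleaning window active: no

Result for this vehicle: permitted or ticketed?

Ticketed

Atomic conditions:
  NOT meter paid: no → true
  electric vehicle: yes → true
  commercial vehicle: yes → true
  resident of the zone: no → false
  street-cleaning window active: no → false
  hour of day (0-23) ≥ 17: 17 ≥ 17 is true
  vehicle length = 246 in: 168 == 246 is false
Combine:
[1] true OR true = true
[2.1] NOT true = false
[2] false OR false OR false = false
[3] true OR false = true
[root] true AND false AND true = false
Overall: false → ticketed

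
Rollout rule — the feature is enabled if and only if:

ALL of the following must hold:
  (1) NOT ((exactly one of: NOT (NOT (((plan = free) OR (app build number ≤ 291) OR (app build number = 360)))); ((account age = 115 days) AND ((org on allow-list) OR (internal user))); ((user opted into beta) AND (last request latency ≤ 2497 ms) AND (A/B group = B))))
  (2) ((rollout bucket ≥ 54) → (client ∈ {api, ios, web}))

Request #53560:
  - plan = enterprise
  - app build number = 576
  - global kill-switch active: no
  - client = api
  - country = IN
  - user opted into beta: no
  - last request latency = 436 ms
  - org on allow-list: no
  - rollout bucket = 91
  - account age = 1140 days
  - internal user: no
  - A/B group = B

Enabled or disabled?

Atomic conditions:
  plan = free: enterprise == free is false
  app build number ≤ 291: 576 ≤ 291 is false
  app build number = 360: 576 == 360 is false
  account age = 115 days: 1140 == 115 is false
  org on allow-list: no → false
  internal user: no → false
  user opted into beta: no → false
  last request latency ≤ 2497 ms: 436 ≤ 2497 is true
  A/B group = B: B == B is true
  rollout bucket ≥ 54: 91 ≥ 54 is true
  client ∈ {api, ios, web}: api is in the set → true
Combine:
[1.1.1.1.1] false OR false OR false = false
[1.1.1.1] NOT false = true
[1.1.1] NOT true = false
[1.1.2.2] false OR false = false
[1.1.2] false AND false = false
[1.1.3] false AND true AND true = false
[1.1] exactly-one(false, false, false) = false
[1] NOT false = true
[2] true → true = true
[root] true AND true = true
Overall: true → enabled

Enabled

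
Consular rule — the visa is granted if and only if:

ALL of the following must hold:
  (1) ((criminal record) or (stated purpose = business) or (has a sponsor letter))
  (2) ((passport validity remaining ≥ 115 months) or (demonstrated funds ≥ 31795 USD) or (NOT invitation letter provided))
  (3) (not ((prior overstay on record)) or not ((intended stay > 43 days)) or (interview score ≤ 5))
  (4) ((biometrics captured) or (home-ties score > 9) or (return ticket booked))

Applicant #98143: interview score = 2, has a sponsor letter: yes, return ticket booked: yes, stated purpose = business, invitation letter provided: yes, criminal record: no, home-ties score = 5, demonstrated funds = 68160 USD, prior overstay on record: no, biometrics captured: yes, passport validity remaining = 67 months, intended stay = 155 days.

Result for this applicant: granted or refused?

Atomic conditions:
  criminal record: no → false
  stated purpose = business: business == business is true
  has a sponsor letter: yes → true
  passport validity remaining ≥ 115 months: 67 ≥ 115 is false
  demonstrated funds ≥ 31795 USD: 68160 ≥ 31795 is true
  NOT invitation letter provided: yes → false
  prior overstay on record: no → false
  intended stay > 43 days: 155 > 43 is true
  interview score ≤ 5: 2 ≤ 5 is true
  biometrics captured: yes → true
  home-ties score > 9: 5 > 9 is false
  return ticket booked: yes → true
Combine:
[1] false OR true OR true = true
[2] false OR true OR false = true
[3.1] NOT false = true
[3.2] NOT true = false
[3] true OR false OR true = true
[4] true OR false OR true = true
[root] true AND true AND true AND true = true
Overall: true → granted

Granted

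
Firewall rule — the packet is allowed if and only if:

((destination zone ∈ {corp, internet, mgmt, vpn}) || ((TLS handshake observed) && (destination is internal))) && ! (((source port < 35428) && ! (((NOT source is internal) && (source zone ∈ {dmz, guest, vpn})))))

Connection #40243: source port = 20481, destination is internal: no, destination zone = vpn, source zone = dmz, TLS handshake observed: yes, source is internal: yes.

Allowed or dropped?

Dropped

Atomic conditions:
  destination zone ∈ {corp, internet, mgmt, vpn}: vpn is in the set → true
  TLS handshake observed: yes → true
  destination is internal: no → false
  source port < 35428: 20481 < 35428 is true
  NOT source is internal: yes → false
  source zone ∈ {dmz, guest, vpn}: dmz is in the set → true
Combine:
[1.2] true AND false = false
[1] true OR false = true
[2.1.2.1] false AND true = false
[2.1.2] NOT false = true
[2.1] true AND true = true
[2] NOT true = false
[root] true AND false = false
Overall: false → dropped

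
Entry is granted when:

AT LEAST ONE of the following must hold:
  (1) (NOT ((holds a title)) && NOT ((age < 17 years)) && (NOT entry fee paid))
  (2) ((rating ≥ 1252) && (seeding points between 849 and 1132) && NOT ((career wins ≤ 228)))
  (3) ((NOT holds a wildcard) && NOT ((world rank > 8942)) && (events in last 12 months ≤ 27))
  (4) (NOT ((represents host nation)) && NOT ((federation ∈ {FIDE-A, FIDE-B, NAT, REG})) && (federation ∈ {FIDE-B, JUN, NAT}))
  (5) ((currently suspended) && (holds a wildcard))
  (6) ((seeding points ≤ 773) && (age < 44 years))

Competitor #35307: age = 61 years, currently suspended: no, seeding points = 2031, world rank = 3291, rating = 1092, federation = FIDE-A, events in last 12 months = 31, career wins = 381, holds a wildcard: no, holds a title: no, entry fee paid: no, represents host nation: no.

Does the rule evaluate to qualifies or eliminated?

Qualifies

Atomic conditions:
  holds a title: no → false
  age < 17 years: 61 < 17 is false
  NOT entry fee paid: no → true
  rating ≥ 1252: 1092 ≥ 1252 is false
  seeding points between 849 and 1132: 2031 in [849, 1132] is false
  career wins ≤ 228: 381 ≤ 228 is false
  NOT holds a wildcard: no → true
  world rank > 8942: 3291 > 8942 is false
  events in last 12 months ≤ 27: 31 ≤ 27 is false
  represents host nation: no → false
  federation ∈ {FIDE-A, FIDE-B, NAT, REG}: FIDE-A is in the set → true
  federation ∈ {FIDE-B, JUN, NAT}: FIDE-A is not in the set → false
  currently suspended: no → false
  holds a wildcard: no → false
  seeding points ≤ 773: 2031 ≤ 773 is false
  age < 44 years: 61 < 44 is false
Combine:
[1.1] NOT false = true
[1.2] NOT false = true
[1] true AND true AND true = true
[2.3] NOT false = true
[2] false AND false AND true = false
[3.2] NOT false = true
[3] true AND true AND false = false
[4.1] NOT false = true
[4.2] NOT true = false
[4] true AND false AND false = false
[5] false AND false = false
[6] false AND false = false
[root] true OR false OR false OR false OR false OR false = true
Overall: true → qualifies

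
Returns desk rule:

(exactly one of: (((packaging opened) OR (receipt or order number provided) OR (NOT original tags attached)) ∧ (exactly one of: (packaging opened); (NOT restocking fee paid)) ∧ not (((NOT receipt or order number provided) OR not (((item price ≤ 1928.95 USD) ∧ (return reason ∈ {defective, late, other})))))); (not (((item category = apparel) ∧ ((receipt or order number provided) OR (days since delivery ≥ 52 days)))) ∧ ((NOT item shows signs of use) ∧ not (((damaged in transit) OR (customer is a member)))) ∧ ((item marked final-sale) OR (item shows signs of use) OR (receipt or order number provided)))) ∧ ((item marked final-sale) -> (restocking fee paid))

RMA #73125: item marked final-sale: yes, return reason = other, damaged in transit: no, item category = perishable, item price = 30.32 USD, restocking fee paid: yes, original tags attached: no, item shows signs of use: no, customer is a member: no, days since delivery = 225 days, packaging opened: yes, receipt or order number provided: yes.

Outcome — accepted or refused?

Atomic conditions:
  packaging opened: yes → true
  receipt or order number provided: yes → true
  NOT original tags attached: no → true
  NOT restocking fee paid: yes → false
  NOT receipt or order number provided: yes → false
  item price ≤ 1928.95 USD: 30.32 ≤ 1928.95 is true
  return reason ∈ {defective, late, other}: other is in the set → true
  item category = apparel: perishable == apparel is false
  days since delivery ≥ 52 days: 225 ≥ 52 is true
  NOT item shows signs of use: no → true
  damaged in transit: no → false
  customer is a member: no → false
  item marked final-sale: yes → true
  item shows signs of use: no → false
  restocking fee paid: yes → true
Combine:
[1.1.1] true OR true OR true = true
[1.1.2] exactly-one(true, false) = true
[1.1.3.1.2.1] true AND true = true
[1.1.3.1.2] NOT true = false
[1.1.3.1] false OR false = false
[1.1.3] NOT false = true
[1.1] true AND true AND true = true
[1.2.1.1.2] true OR true = true
[1.2.1.1] false AND true = false
[1.2.1] NOT false = true
[1.2.2.2.1] false OR false = false
[1.2.2.2] NOT false = true
[1.2.2] true AND true = true
[1.2.3] true OR false OR true = true
[1.2] true AND true AND true = true
[1] exactly-one(true, true) = false
[2] true → true = true
[root] false AND true = false
Overall: false → refused

Refused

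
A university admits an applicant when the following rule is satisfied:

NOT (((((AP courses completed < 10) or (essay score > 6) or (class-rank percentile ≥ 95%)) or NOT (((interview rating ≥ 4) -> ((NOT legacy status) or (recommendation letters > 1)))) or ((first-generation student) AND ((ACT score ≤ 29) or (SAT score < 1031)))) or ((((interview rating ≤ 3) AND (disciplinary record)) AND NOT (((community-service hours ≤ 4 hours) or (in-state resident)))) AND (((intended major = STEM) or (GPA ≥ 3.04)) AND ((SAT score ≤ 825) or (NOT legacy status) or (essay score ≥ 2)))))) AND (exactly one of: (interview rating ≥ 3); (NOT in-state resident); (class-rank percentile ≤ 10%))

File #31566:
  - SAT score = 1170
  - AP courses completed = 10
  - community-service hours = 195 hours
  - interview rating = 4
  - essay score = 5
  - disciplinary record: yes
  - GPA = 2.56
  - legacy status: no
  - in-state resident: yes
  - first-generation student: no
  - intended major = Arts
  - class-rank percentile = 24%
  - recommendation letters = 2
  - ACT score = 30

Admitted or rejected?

Atomic conditions:
  AP courses completed < 10: 10 < 10 is false
  essay score > 6: 5 > 6 is false
  class-rank percentile ≥ 95%: 24 ≥ 95 is false
  interview rating ≥ 4: 4 ≥ 4 is true
  NOT legacy status: no → true
  recommendation letters > 1: 2 > 1 is true
  first-generation student: no → false
  ACT score ≤ 29: 30 ≤ 29 is false
  SAT score < 1031: 1170 < 1031 is false
  interview rating ≤ 3: 4 ≤ 3 is false
  disciplinary record: yes → true
  community-service hours ≤ 4 hours: 195 ≤ 4 is false
  in-state resident: yes → true
  intended major = STEM: Arts == STEM is false
  GPA ≥ 3.04: 2.56 ≥ 3.04 is false
  SAT score ≤ 825: 1170 ≤ 825 is false
  essay score ≥ 2: 5 ≥ 2 is true
  interview rating ≥ 3: 4 ≥ 3 is true
  NOT in-state resident: yes → false
  class-rank percentile ≤ 10%: 24 ≤ 10 is false
Combine:
[1.1.1.1] false OR false OR false = false
[1.1.1.2.1.2] true OR true = true
[1.1.1.2.1] true → true = true
[1.1.1.2] NOT true = false
[1.1.1.3.2] false OR false = false
[1.1.1.3] false AND false = false
[1.1.1] false OR false OR false = false
[1.1.2.1.1] false AND true = false
[1.1.2.1.2.1] false OR true = true
[1.1.2.1.2] NOT true = false
[1.1.2.1] false AND false = false
[1.1.2.2.1] false OR false = false
[1.1.2.2.2] false OR true OR true = true
[1.1.2.2] false AND true = false
[1.1.2] false AND false = false
[1.1] false OR false = false
[1] NOT false = true
[2] exactly-one(true, false, false) = true
[root] true AND true = true
Overall: true → admitted

Admitted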